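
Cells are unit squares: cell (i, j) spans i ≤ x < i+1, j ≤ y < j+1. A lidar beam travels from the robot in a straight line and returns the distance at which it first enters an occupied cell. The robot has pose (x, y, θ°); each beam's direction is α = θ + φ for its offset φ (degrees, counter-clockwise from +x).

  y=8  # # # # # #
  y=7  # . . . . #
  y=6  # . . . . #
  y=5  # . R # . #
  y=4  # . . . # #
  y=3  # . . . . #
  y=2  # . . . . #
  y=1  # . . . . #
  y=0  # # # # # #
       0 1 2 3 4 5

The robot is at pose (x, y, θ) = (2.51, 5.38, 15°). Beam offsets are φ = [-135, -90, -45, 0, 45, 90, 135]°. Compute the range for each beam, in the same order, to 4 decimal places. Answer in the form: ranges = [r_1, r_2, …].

ranges = [3.0200, 4.5345, 0.5658, 0.5073, 3.0253, 2.7124, 1.7436]

beam 1: φ=-135°, α=240°
  cosα=-0.5000 sinα=-0.8660 | (2,5) | tMaxX 1.0200 tMaxY 0.4388 | tΔX 2.0000 tΔY 1.1547
    t=0.4388 [y] (2,4)
    t=1.0200 [x] (1,4)
    t=1.5935 [y] (1,3)
    t=2.7482 [y] (1,2)
    t=3.0200 [x] (0,2) — stop
  → r_1 = 3.0200
beam 2: φ=-90°, α=285°
  cosα=0.2588 sinα=-0.9659 | (2,5) | tMaxX 1.8932 tMaxY 0.3934 | tΔX 3.8637 tΔY 1.0353
    t=0.3934 [y] (2,4)
    t=1.4287 [y] (2,3)
    t=1.8932 [x] (3,3)
    t=2.4640 [y] (3,2)
    t=3.4992 [y] (3,1)
    t=4.5345 [y] (3,0) — stop
  → r_2 = 4.5345
beam 3: φ=-45°, α=330°
  cosα=0.8660 sinα=-0.5000 | (2,5) | tMaxX 0.5658 tMaxY 0.7600 | tΔX 1.1547 tΔY 2.0000
    t=0.5658 [x] (3,5) — stop
  → r_3 = 0.5658
beam 4: φ=0°, α=15°
  cosα=0.9659 sinα=0.2588 | (2,5) | tMaxX 0.5073 tMaxY 2.3955 | tΔX 1.0353 tΔY 3.8637
    t=0.5073 [x] (3,5) — stop
  → r_4 = 0.5073
beam 5: φ=45°, α=60°
  cosα=0.5000 sinα=0.8660 | (2,5) | tMaxX 0.9800 tMaxY 0.7159 | tΔX 2.0000 tΔY 1.1547
    t=0.7159 [y] (2,6)
    t=0.9800 [x] (3,6)
    t=1.8706 [y] (3,7)
    t=2.9800 [x] (4,7)
    t=3.0253 [y] (4,8) — stop
  → r_5 = 3.0253
beam 6: φ=90°, α=105°
  cosα=-0.2588 sinα=0.9659 | (2,5) | tMaxX 1.9705 tMaxY 0.6419 | tΔX 3.8637 tΔY 1.0353
    t=0.6419 [y] (2,6)
    t=1.6771 [y] (2,7)
    t=1.9705 [x] (1,7)
    t=2.7124 [y] (1,8) — stop
  → r_6 = 2.7124
beam 7: φ=135°, α=150°
  cosα=-0.8660 sinα=0.5000 | (2,5) | tMaxX 0.5889 tMaxY 1.2400 | tΔX 1.1547 tΔY 2.0000
    t=0.5889 [x] (1,5)
    t=1.2400 [y] (1,6)
    t=1.7436 [x] (0,6) — stop
  → r_7 = 1.7436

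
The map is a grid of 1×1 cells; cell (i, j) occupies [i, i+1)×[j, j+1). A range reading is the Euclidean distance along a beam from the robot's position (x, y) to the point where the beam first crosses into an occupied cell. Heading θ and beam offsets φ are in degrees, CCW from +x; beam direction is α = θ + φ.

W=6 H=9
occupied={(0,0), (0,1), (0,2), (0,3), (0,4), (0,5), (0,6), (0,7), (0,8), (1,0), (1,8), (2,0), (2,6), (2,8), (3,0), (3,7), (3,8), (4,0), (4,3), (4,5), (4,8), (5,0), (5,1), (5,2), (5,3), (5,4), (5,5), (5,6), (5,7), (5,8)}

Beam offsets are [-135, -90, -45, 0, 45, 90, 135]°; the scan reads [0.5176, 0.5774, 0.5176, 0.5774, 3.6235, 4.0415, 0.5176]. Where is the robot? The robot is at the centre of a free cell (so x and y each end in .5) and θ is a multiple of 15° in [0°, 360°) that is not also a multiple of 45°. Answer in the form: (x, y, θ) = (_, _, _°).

Enumerate (i+0.5, j+0.5, θ) over the 24 free cells and 16 admissible headings. For each, cast all 7 beams and compare to the given ranges.
  (2.5, 1.5, 255°): beam 1 = 3.0000 ≠ 0.5176 ✗
  (3.5, 3.5, 15°): beam 1 = 2.8868 ≠ 0.5176 ✗
  (3.5, 2.5, 165°): beam 1 = 1.0000 ≠ 0.5176 ✗
  …
  (4.5, 4.5, 120°): r_1=0.5176, r_2=0.5774, r_3=0.5176, r_4=0.5774, r_5=3.6235, r_6=4.0415, r_7=0.5176 — all match ✓
Unique over the lattice → pose = (4.5, 4.5, 120°).

(x, y, θ) = (4.5, 4.5, 120°)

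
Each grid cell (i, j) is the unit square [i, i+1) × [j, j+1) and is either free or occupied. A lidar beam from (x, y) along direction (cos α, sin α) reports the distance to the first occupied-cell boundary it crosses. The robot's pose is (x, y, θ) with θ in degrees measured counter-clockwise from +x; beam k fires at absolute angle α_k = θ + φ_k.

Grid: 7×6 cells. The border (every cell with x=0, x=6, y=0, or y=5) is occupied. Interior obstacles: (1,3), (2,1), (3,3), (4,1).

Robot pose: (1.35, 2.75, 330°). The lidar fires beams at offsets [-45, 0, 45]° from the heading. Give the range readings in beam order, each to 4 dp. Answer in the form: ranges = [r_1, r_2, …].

beam 1: φ=-45°, α=285°
  cosα=0.2588 sinα=-0.9659 | (1,2) | tMaxX 2.5114 tMaxY 0.7765 | tΔX 3.8637 tΔY 1.0353
    t=0.7765 [y] (1,1)
    t=1.8117 [y] (1,0) — stop
  → r_1 = 1.8117
beam 2: φ=0°, α=330°
  cosα=0.8660 sinα=-0.5000 | (1,2) | tMaxX 0.7506 tMaxY 1.5000 | tΔX 1.1547 tΔY 2.0000
    t=0.7506 [x] (2,2)
    t=1.5000 [y] (2,1) — stop
  → r_2 = 1.5000
beam 3: φ=45°, α=15°
  cosα=0.9659 sinα=0.2588 | (1,2) | tMaxX 0.6729 tMaxY 0.9659 | tΔX 1.0353 tΔY 3.8637
    t=0.6729 [x] (2,2)
    t=0.9659 [y] (2,3)
    t=1.7082 [x] (3,3) — stop
  → r_3 = 1.7082

ranges = [1.8117, 1.5000, 1.7082]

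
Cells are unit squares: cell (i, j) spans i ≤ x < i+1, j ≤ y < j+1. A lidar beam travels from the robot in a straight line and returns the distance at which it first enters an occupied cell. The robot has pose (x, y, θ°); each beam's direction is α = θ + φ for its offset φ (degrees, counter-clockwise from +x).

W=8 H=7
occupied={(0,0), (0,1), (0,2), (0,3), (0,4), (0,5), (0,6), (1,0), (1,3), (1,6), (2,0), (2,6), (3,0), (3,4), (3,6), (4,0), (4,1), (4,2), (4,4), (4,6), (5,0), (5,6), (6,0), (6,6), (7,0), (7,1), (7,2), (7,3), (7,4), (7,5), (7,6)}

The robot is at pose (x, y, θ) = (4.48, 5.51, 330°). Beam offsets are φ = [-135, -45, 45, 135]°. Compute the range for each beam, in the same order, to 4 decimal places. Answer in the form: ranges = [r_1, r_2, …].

beam 1: φ=-135°, α=195°
  direction (-0.9659, -0.2588); cell (4,5); t to first gridline: x 0.4969, y 1.9705 (then +1.0353 / +3.8637)
    (3,5) via x @ 0.4969
    (2,5) via x @ 1.5322
    (2,4) via y @ 1.9705
    (1,4) via x @ 2.5675
    (0,4) via x @ 3.6028  # hit
  → r_1 = 3.6028
beam 2: φ=-45°, α=285°
  direction (0.2588, -0.9659); cell (4,5); t to first gridline: x 2.0091, y 0.5280 (then +3.8637 / +1.0353)
    (4,4) via y @ 0.5280  # hit
  → r_2 = 0.5280
beam 3: φ=45°, α=15°
  direction (0.9659, 0.2588); cell (4,5); t to first gridline: x 0.5383, y 1.8932 (then +1.0353 / +3.8637)
    (5,5) via x @ 0.5383
    (6,5) via x @ 1.5736
    (6,6) via y @ 1.8932  # hit
  → r_3 = 1.8932
beam 4: φ=135°, α=105°
  direction (-0.2588, 0.9659); cell (4,5); t to first gridline: x 1.8546, y 0.5073 (then +3.8637 / +1.0353)
    (4,6) via y @ 0.5073  # hit
  → r_4 = 0.5073

ranges = [3.6028, 0.5280, 1.8932, 0.5073]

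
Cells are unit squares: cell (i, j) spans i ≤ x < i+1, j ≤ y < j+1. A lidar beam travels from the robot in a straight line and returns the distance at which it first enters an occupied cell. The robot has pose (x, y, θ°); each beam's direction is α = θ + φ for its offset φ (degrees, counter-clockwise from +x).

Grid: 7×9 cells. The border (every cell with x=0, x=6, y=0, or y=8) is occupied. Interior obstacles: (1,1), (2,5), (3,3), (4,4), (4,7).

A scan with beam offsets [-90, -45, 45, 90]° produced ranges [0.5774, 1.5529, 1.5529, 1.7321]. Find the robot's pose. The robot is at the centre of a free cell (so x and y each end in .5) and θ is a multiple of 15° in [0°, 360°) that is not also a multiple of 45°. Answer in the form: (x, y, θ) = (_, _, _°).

(x, y, θ) = (2.5, 3.5, 120°)

Candidates: 30 free-cell centres × 16 headings = 480 poses. Raycast each; keep the one whose scan matches to 4 dp.
  (5.5, 1.5, 105°): beam 1 = 0.5176 ≠ 0.5774 ✗
  (4.5, 5.5, 120°): beam 1 = 1.7321 ≠ 0.5774 ✗
  (1.5, 7.5, 105°): beam 1 = 1.9319 ≠ 0.5774 ✗
  …
  (2.5, 3.5, 120°): r_1=0.5774, r_2=1.5529, r_3=1.5529, r_4=1.7321 — all match ✓
Unique over the lattice → pose = (2.5, 3.5, 120°).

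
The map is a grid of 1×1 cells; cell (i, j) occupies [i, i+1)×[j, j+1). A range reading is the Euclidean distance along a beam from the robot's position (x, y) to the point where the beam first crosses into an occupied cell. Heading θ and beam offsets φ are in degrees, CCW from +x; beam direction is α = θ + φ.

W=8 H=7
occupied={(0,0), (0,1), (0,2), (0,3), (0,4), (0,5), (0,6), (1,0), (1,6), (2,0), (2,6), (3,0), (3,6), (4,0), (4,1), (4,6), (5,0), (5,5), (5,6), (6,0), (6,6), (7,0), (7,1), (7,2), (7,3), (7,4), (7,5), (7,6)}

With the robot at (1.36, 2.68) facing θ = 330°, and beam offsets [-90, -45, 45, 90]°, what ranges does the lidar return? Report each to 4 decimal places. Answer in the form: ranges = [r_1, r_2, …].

ranges = [0.7200, 1.7393, 5.8390, 3.8336]

beam 1: φ=-90°, α=240°
  dir = (cos 240°, sin 240°) = (-0.5000, -0.8660); from cell (1,2)
  next x-line at t=0.7200, next y-line at t=0.7852; Δt_x=2.0000, Δt_y=1.1547
    x: enter (0,2) at t=0.7200 ← occupied
  → r_1 = 0.7200
beam 2: φ=-45°, α=285°
  dir = (cos 285°, sin 285°) = (0.2588, -0.9659); from cell (1,2)
  next x-line at t=2.4728, next y-line at t=0.7040; Δt_x=3.8637, Δt_y=1.0353
    y: enter (1,1) at t=0.7040
    y: enter (1,0) at t=1.7393 ← occupied
  → r_2 = 1.7393
beam 3: φ=45°, α=15°
  dir = (cos 15°, sin 15°) = (0.9659, 0.2588); from cell (1,2)
  next x-line at t=0.6626, next y-line at t=1.2364; Δt_x=1.0353, Δt_y=3.8637
    x: enter (2,2) at t=0.6626
    y: enter (2,3) at t=1.2364
    x: enter (3,3) at t=1.6979
    x: enter (4,3) at t=2.7331
    x: enter (5,3) at t=3.7684
    x: enter (6,3) at t=4.8037
    y: enter (6,4) at t=5.1001
    x: enter (7,4) at t=5.8390 ← occupied
  → r_3 = 5.8390
beam 4: φ=90°, α=60°
  dir = (cos 60°, sin 60°) = (0.5000, 0.8660); from cell (1,2)
  next x-line at t=1.2800, next y-line at t=0.3695; Δt_x=2.0000, Δt_y=1.1547
    y: enter (1,3) at t=0.3695
    x: enter (2,3) at t=1.2800
    y: enter (2,4) at t=1.5242
    y: enter (2,5) at t=2.6789
    x: enter (3,5) at t=3.2800
    y: enter (3,6) at t=3.8336 ← occupied
  → r_4 = 3.8336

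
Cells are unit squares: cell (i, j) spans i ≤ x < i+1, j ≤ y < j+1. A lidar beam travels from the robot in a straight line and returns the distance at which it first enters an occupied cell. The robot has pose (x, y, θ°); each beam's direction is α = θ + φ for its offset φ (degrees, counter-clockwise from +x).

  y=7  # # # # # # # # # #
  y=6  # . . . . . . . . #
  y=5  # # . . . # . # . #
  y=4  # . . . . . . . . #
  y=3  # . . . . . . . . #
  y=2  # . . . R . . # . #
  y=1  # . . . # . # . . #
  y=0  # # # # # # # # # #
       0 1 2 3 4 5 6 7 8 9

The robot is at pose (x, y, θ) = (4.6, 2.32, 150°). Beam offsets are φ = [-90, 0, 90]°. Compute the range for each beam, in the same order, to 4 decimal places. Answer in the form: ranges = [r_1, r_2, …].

ranges = [5.4040, 4.1569, 0.3695]

beam 1: φ=-90°, α=60°
  dir = (cos 60°, sin 60°) = (0.5000, 0.8660); from cell (4,2)
  next x-line at t=0.8000, next y-line at t=0.7852; Δt_x=2.0000, Δt_y=1.1547
    y: enter (4,3) at t=0.7852
    x: enter (5,3) at t=0.8000
    y: enter (5,4) at t=1.9399
    x: enter (6,4) at t=2.8000
    y: enter (6,5) at t=3.0946
    y: enter (6,6) at t=4.2493
    x: enter (7,6) at t=4.8000
    y: enter (7,7) at t=5.4040 ← occupied
  → r_1 = 5.4040
beam 2: φ=0°, α=150°
  dir = (cos 150°, sin 150°) = (-0.8660, 0.5000); from cell (4,2)
  next x-line at t=0.6928, next y-line at t=1.3600; Δt_x=1.1547, Δt_y=2.0000
    x: enter (3,2) at t=0.6928
    y: enter (3,3) at t=1.3600
    x: enter (2,3) at t=1.8475
    x: enter (1,3) at t=3.0022
    y: enter (1,4) at t=3.3600
    x: enter (0,4) at t=4.1569 ← occupied
  → r_2 = 4.1569
beam 3: φ=90°, α=240°
  dir = (cos 240°, sin 240°) = (-0.5000, -0.8660); from cell (4,2)
  next x-line at t=1.2000, next y-line at t=0.3695; Δt_x=2.0000, Δt_y=1.1547
    y: enter (4,1) at t=0.3695 ← occupied
  → r_3 = 0.3695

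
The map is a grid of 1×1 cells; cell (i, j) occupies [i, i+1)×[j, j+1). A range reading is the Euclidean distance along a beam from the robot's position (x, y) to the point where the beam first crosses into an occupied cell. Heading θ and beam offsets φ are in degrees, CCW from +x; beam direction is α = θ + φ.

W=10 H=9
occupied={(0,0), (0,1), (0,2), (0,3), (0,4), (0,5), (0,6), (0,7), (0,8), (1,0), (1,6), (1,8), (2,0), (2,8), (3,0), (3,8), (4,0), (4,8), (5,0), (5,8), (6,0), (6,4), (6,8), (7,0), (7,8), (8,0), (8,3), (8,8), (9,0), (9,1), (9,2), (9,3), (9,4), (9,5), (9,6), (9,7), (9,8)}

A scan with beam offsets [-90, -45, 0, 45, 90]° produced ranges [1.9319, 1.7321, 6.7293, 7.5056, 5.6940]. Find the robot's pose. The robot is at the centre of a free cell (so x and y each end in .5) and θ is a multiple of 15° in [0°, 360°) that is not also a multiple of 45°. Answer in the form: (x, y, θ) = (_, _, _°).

Candidates: 53 free-cell centres × 16 headings = 848 poses. Raycast each; keep the one whose scan matches to 4 dp.
  (4.5, 7.5, 345°): beam 1 = 6.7293 ≠ 1.9319 ✗
  (1.5, 3.5, 120°): beam 1 = 8.6603 ≠ 1.9319 ✗
  (1.5, 2.5, 330°): beam 1 = 1.0000 ≠ 1.9319 ✗
  …
  (3.5, 7.5, 255°): r_1=1.9319, r_2=1.7321, r_3=6.7293, r_4=7.5056, r_5=5.6940 — all match ✓
Unique over the lattice → pose = (3.5, 7.5, 255°).

(x, y, θ) = (3.5, 7.5, 255°)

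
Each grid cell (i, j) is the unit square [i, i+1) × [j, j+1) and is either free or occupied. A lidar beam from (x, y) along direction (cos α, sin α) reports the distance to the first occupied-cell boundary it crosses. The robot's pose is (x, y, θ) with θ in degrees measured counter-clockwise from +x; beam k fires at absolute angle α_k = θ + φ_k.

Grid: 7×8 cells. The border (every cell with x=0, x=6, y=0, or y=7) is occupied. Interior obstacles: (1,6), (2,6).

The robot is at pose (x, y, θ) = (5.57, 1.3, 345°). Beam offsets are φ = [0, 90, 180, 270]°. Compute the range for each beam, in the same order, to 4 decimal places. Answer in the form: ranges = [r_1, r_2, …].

beam 1: φ=0°, α=345°
  dir = (cos 345°, sin 345°) = (0.9659, -0.2588); from cell (5,1)
  next x-line at t=0.4452, next y-line at t=1.1591; Δt_x=1.0353, Δt_y=3.8637
    x: enter (6,1) at t=0.4452 ← occupied
  → r_1 = 0.4452
beam 2: φ=90°, α=75°
  dir = (cos 75°, sin 75°) = (0.2588, 0.9659); from cell (5,1)
  next x-line at t=1.6614, next y-line at t=0.7247; Δt_x=3.8637, Δt_y=1.0353
    y: enter (5,2) at t=0.7247
    x: enter (6,2) at t=1.6614 ← occupied
  → r_2 = 1.6614
beam 3: φ=180°, α=165°
  dir = (cos 165°, sin 165°) = (-0.9659, 0.2588); from cell (5,1)
  next x-line at t=0.5901, next y-line at t=2.7046; Δt_x=1.0353, Δt_y=3.8637
    x: enter (4,1) at t=0.5901
    x: enter (3,1) at t=1.6254
    x: enter (2,1) at t=2.6607
    y: enter (2,2) at t=2.7046
    x: enter (1,2) at t=3.6959
    x: enter (0,2) at t=4.7312 ← occupied
  → r_3 = 4.7312
beam 4: φ=270°, α=255°
  dir = (cos 255°, sin 255°) = (-0.2588, -0.9659); from cell (5,1)
  next x-line at t=2.2023, next y-line at t=0.3106; Δt_x=3.8637, Δt_y=1.0353
    y: enter (5,0) at t=0.3106 ← occupied
  → r_4 = 0.3106

ranges = [0.4452, 1.6614, 4.7312, 0.3106]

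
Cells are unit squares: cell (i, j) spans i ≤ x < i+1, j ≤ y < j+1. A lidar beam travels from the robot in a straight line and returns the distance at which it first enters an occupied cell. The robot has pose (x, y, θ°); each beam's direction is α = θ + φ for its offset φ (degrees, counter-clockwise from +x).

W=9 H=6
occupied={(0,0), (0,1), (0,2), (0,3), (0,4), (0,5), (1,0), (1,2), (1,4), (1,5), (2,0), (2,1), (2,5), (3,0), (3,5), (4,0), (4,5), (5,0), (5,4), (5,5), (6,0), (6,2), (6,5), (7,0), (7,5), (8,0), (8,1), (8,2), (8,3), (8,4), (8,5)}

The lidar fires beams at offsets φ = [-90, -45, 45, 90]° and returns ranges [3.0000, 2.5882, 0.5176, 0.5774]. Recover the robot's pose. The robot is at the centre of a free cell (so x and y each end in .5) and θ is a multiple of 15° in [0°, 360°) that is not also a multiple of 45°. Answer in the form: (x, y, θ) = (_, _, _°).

Enumerate (i+0.5, j+0.5, θ) over the 23 free cells and 16 admissible headings. For each, cast all 4 beams and compare to the given ranges.
  (6.5, 3.5, 210°): beam 1 = 1.0000 ≠ 3.0000 ✗
  (4.5, 2.5, 120°): beam 1 = 4.0415 ≠ 3.0000 ✗
  (2.5, 4.5, 195°): beam 1 = 0.5176 ≠ 3.0000 ✗
  …
  (2.5, 2.5, 120°): r_1=3.0000, r_2=2.5882, r_3=0.5176, r_4=0.5774 — all match ✓
Only this pose fits every beam.

(x, y, θ) = (2.5, 2.5, 120°)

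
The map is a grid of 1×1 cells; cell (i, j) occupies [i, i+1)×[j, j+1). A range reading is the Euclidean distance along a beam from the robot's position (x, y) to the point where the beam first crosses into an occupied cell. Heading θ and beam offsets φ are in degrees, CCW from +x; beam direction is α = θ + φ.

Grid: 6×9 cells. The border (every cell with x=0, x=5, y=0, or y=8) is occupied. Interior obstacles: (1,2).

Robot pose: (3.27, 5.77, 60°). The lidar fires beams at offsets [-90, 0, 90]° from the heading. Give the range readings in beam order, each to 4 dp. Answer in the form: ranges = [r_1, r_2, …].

beam 1: φ=-90°, α=330°
  d=(0.8660,-0.5000)  start (3,5)  tX=0.8429 tY=1.5400  stride 1/|dx|=1.1547 1/|dy|=2.0000
    cross x-line → (4,5), t=0.8429
    cross y-line → (4,4), t=1.5400
    cross x-line → (5,4), t=1.9976 (wall)
  → r_1 = 1.9976
beam 2: φ=0°, α=60°
  d=(0.5000,0.8660)  start (3,5)  tX=1.4600 tY=0.2656  stride 1/|dx|=2.0000 1/|dy|=1.1547
    cross y-line → (3,6), t=0.2656
    cross y-line → (3,7), t=1.4203
    cross x-line → (4,7), t=1.4600
    cross y-line → (4,8), t=2.5750 (wall)
  → r_2 = 2.5750
beam 3: φ=90°, α=150°
  d=(-0.8660,0.5000)  start (3,5)  tX=0.3118 tY=0.4600  stride 1/|dx|=1.1547 1/|dy|=2.0000
    cross x-line → (2,5), t=0.3118
    cross y-line → (2,6), t=0.4600
    cross x-line → (1,6), t=1.4665
    cross y-line → (1,7), t=2.4600
    cross x-line → (0,7), t=2.6212 (wall)
  → r_3 = 2.6212

ranges = [1.9976, 2.5750, 2.6212]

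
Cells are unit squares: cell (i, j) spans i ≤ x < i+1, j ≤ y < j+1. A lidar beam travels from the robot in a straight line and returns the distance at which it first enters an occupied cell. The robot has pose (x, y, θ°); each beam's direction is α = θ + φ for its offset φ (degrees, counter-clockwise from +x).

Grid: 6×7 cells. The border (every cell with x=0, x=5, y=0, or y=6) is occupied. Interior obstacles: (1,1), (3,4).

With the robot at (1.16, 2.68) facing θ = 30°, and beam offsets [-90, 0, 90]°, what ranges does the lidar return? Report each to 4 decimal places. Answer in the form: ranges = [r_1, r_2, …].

ranges = [0.7852, 2.6400, 0.3200]

beam 1: φ=-90°, α=300°
  direction (0.5000, -0.8660); cell (1,2); t to first gridline: x 1.6800, y 0.7852 (then +2.0000 / +1.1547)
    (1,1) via y @ 0.7852  # hit
  → r_1 = 0.7852
beam 2: φ=0°, α=30°
  direction (0.8660, 0.5000); cell (1,2); t to first gridline: x 0.9699, y 0.6400 (then +1.1547 / +2.0000)
    (1,3) via y @ 0.6400
    (2,3) via x @ 0.9699
    (3,3) via x @ 2.1246
    (3,4) via y @ 2.6400  # hit
  → r_2 = 2.6400
beam 3: φ=90°, α=120°
  direction (-0.5000, 0.8660); cell (1,2); t to first gridline: x 0.3200, y 0.3695 (then +2.0000 / +1.1547)
    (0,2) via x @ 0.3200  # hit
  → r_3 = 0.3200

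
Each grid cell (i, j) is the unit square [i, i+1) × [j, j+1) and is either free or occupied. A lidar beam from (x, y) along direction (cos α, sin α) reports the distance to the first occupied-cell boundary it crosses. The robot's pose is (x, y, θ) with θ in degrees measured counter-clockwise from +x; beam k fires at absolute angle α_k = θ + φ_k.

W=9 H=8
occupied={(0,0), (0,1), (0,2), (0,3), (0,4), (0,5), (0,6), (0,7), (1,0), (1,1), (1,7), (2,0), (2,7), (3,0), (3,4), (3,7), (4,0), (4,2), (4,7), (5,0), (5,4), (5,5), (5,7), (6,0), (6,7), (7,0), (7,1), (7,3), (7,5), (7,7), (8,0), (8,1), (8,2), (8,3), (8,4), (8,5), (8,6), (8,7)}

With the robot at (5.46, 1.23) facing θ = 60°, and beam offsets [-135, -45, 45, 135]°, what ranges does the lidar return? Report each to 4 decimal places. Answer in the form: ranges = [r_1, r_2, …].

ranges = [0.2381, 1.5943, 1.7773, 0.8887]

beam 1: φ=-135°, α=285°
  direction (0.2588, -0.9659); cell (5,1); t to first gridline: x 2.0864, y 0.2381 (then +3.8637 / +1.0353)
    (5,0) via y @ 0.2381  # hit
  → r_1 = 0.2381
beam 2: φ=-45°, α=15°
  direction (0.9659, 0.2588); cell (5,1); t to first gridline: x 0.5590, y 2.9751 (then +1.0353 / +3.8637)
    (6,1) via x @ 0.5590
    (7,1) via x @ 1.5943  # hit
  → r_2 = 1.5943
beam 3: φ=45°, α=105°
  direction (-0.2588, 0.9659); cell (5,1); t to first gridline: x 1.7773, y 0.7972 (then +3.8637 / +1.0353)
    (5,2) via y @ 0.7972
    (4,2) via x @ 1.7773  # hit
  → r_3 = 1.7773
beam 4: φ=135°, α=195°
  direction (-0.9659, -0.2588); cell (5,1); t to first gridline: x 0.4762, y 0.8887 (then +1.0353 / +3.8637)
    (4,1) via x @ 0.4762
    (4,0) via y @ 0.8887  # hit
  → r_4 = 0.8887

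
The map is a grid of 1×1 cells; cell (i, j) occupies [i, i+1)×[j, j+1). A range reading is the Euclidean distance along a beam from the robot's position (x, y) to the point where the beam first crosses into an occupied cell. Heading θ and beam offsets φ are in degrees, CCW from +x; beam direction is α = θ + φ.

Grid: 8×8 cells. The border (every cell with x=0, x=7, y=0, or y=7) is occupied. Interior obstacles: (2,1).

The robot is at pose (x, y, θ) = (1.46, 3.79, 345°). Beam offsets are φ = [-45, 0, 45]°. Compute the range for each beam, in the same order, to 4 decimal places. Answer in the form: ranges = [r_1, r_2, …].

beam 1: φ=-45°, α=300°
  cosα=0.5000 sinα=-0.8660 | (1,3) | tMaxX 1.0800 tMaxY 0.9122 | tΔX 2.0000 tΔY 1.1547
    t=0.9122 [y] (1,2)
    t=1.0800 [x] (2,2)
    t=2.0669 [y] (2,1) — stop
  → r_1 = 2.0669
beam 2: φ=0°, α=345°
  cosα=0.9659 sinα=-0.2588 | (1,3) | tMaxX 0.5590 tMaxY 3.0523 | tΔX 1.0353 tΔY 3.8637
    t=0.5590 [x] (2,3)
    t=1.5943 [x] (3,3)
    t=2.6296 [x] (4,3)
    t=3.0523 [y] (4,2)
    t=3.6649 [x] (5,2)
    t=4.7002 [x] (6,2)
    t=5.7354 [x] (7,2) — stop
  → r_2 = 5.7354
beam 3: φ=45°, α=30°
  cosα=0.8660 sinα=0.5000 | (1,3) | tMaxX 0.6235 tMaxY 0.4200 | tΔX 1.1547 tΔY 2.0000
    t=0.4200 [y] (1,4)
    t=0.6235 [x] (2,4)
    t=1.7782 [x] (3,4)
    t=2.4200 [y] (3,5)
    t=2.9329 [x] (4,5)
    t=4.0876 [x] (5,5)
    t=4.4200 [y] (5,6)
    t=5.2423 [x] (6,6)
    t=6.3970 [x] (7,6) — stop
  → r_3 = 6.3970

ranges = [2.0669, 5.7354, 6.3970]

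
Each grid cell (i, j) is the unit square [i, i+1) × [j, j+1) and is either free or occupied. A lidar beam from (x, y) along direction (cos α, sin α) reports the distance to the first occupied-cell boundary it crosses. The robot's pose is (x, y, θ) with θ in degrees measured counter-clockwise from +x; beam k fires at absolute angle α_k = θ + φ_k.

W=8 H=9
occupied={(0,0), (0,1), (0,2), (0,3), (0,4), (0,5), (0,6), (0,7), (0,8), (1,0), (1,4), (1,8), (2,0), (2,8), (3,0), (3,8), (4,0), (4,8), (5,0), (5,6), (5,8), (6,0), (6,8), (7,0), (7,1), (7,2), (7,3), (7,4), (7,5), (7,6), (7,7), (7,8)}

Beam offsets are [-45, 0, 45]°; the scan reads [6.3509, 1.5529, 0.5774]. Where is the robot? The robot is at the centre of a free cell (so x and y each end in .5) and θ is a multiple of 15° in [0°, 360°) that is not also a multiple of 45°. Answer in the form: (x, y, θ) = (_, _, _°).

Enumerate (i+0.5, j+0.5, θ) over the 40 free cells and 16 admissible headings. For each, cast all 3 beams and compare to the given ranges.
  (5.5, 2.5, 255°): beam 1 = 3.0000 ≠ 6.3509 ✗
  (6.5, 7.5, 285°): beam 1 = 1.0000 ≠ 6.3509 ✗
  (5.5, 1.5, 30°): beam 1 = 1.5529 ≠ 6.3509 ✗
  …
  (1.5, 2.5, 105°): r_1=6.3509, r_2=1.5529, r_3=0.5774 — all match ✓
Unique over the lattice → pose = (1.5, 2.5, 105°).

(x, y, θ) = (1.5, 2.5, 105°)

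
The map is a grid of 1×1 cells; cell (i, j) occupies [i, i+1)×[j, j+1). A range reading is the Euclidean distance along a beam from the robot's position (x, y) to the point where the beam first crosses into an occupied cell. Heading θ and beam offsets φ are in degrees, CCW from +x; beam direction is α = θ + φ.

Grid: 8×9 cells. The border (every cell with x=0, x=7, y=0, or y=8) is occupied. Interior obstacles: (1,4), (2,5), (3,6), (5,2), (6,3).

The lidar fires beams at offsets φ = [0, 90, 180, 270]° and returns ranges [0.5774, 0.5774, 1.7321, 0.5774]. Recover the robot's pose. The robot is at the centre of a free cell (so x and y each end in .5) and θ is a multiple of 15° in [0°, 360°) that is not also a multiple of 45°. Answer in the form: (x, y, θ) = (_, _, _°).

(x, y, θ) = (6.5, 2.5, 60°)

Candidates: 37 free-cell centres × 16 headings = 592 poses. Raycast each; keep the one whose scan matches to 4 dp.
  (3.5, 2.5, 30°): beam 1 = 2.8868 ≠ 0.5774 ✗
  (4.5, 4.5, 30°): beam 1 = 2.8868 ≠ 0.5774 ✗
  (4.5, 5.5, 105°): beam 1 = 2.5882 ≠ 0.5774 ✗
  (5.5, 3.5, 105°): beam 1 = 4.6587 ≠ 0.5774 ✗
  …
  (6.5, 2.5, 60°): r_1=0.5774, r_2=0.5774, r_3=1.7321, r_4=0.5774 — all match ✓
Only this pose fits every beam.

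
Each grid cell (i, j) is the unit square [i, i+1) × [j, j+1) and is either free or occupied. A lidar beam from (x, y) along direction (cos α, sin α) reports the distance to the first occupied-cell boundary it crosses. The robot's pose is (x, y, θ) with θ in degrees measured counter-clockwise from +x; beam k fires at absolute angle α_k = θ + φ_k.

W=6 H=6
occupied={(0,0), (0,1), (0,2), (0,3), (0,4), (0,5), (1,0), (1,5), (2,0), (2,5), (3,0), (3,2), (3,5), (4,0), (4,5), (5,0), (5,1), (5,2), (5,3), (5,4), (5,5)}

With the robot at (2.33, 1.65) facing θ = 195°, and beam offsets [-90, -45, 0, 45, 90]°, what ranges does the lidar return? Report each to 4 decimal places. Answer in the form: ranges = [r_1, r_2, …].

ranges = [3.4682, 1.5358, 1.3769, 0.7506, 0.6729]

beam 1: φ=-90°, α=105°
  cosα=-0.2588 sinα=0.9659 | (2,1) | tMaxX 1.2750 tMaxY 0.3623 | tΔX 3.8637 tΔY 1.0353
    t=0.3623 [y] (2,2)
    t=1.2750 [x] (1,2)
    t=1.3976 [y] (1,3)
    t=2.4329 [y] (1,4)
    t=3.4682 [y] (1,5) — stop
  → r_1 = 3.4682
beam 2: φ=-45°, α=150°
  cosα=-0.8660 sinα=0.5000 | (2,1) | tMaxX 0.3811 tMaxY 0.7000 | tΔX 1.1547 tΔY 2.0000
    t=0.3811 [x] (1,1)
    t=0.7000 [y] (1,2)
    t=1.5358 [x] (0,2) — stop
  → r_2 = 1.5358
beam 3: φ=0°, α=195°
  cosα=-0.9659 sinα=-0.2588 | (2,1) | tMaxX 0.3416 tMaxY 2.5114 | tΔX 1.0353 tΔY 3.8637
    t=0.3416 [x] (1,1)
    t=1.3769 [x] (0,1) — stop
  → r_3 = 1.3769
beam 4: φ=45°, α=240°
  cosα=-0.5000 sinα=-0.8660 | (2,1) | tMaxX 0.6600 tMaxY 0.7506 | tΔX 2.0000 tΔY 1.1547
    t=0.6600 [x] (1,1)
    t=0.7506 [y] (1,0) — stop
  → r_4 = 0.7506
beam 5: φ=90°, α=285°
  cosα=0.2588 sinα=-0.9659 | (2,1) | tMaxX 2.5887 tMaxY 0.6729 | tΔX 3.8637 tΔY 1.0353
    t=0.6729 [y] (2,0) — stop
  → r_5 = 0.6729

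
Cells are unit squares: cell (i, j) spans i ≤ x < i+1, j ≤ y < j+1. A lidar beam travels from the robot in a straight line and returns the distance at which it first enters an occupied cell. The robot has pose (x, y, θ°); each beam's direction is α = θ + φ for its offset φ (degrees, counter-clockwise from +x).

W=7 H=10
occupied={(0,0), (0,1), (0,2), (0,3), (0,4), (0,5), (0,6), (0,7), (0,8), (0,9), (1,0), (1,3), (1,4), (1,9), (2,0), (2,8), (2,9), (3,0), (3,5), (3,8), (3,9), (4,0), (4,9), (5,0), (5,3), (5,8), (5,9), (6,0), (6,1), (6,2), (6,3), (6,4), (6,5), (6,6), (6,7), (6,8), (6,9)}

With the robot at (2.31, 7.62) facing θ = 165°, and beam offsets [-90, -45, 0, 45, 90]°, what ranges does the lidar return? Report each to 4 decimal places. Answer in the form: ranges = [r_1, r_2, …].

ranges = [0.3934, 0.4388, 1.3562, 1.5127, 2.7124]

beam 1: φ=-90°, α=75°
  d=(0.2588,0.9659)  start (2,7)  tX=2.6660 tY=0.3934  stride 1/|dx|=3.8637 1/|dy|=1.0353
    cross y-line → (2,8), t=0.3934 (wall)
  → r_1 = 0.3934
beam 2: φ=-45°, α=120°
  d=(-0.5000,0.8660)  start (2,7)  tX=0.6200 tY=0.4388  stride 1/|dx|=2.0000 1/|dy|=1.1547
    cross y-line → (2,8), t=0.4388 (wall)
  → r_2 = 0.4388
beam 3: φ=0°, α=165°
  d=(-0.9659,0.2588)  start (2,7)  tX=0.3209 tY=1.4682  stride 1/|dx|=1.0353 1/|dy|=3.8637
    cross x-line → (1,7), t=0.3209
    cross x-line → (0,7), t=1.3562 (wall)
  → r_3 = 1.3562
beam 4: φ=45°, α=210°
  d=(-0.8660,-0.5000)  start (2,7)  tX=0.3580 tY=1.2400  stride 1/|dx|=1.1547 1/|dy|=2.0000
    cross x-line → (1,7), t=0.3580
    cross y-line → (1,6), t=1.2400
    cross x-line → (0,6), t=1.5127 (wall)
  → r_4 = 1.5127
beam 5: φ=90°, α=255°
  d=(-0.2588,-0.9659)  start (2,7)  tX=1.1977 tY=0.6419  stride 1/|dx|=3.8637 1/|dy|=1.0353
    cross y-line → (2,6), t=0.6419
    cross x-line → (1,6), t=1.1977
    cross y-line → (1,5), t=1.6771
    cross y-line → (1,4), t=2.7124 (wall)
  → r_5 = 2.7124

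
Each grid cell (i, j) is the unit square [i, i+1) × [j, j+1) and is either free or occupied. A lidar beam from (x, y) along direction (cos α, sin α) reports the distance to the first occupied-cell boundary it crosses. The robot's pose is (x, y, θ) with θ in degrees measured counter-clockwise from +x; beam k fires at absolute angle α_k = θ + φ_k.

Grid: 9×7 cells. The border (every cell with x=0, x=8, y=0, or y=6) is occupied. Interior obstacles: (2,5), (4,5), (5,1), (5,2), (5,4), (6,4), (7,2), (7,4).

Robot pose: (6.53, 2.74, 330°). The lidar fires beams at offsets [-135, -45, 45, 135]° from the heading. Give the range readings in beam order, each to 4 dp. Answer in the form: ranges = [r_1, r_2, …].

beam 1: φ=-135°, α=195°
  d=(-0.9659,-0.2588)  start (6,2)  tX=0.5487 tY=2.8591  stride 1/|dx|=1.0353 1/|dy|=3.8637
    cross x-line → (5,2), t=0.5487 (wall)
  → r_1 = 0.5487
beam 2: φ=-45°, α=285°
  d=(0.2588,-0.9659)  start (6,2)  tX=1.8159 tY=0.7661  stride 1/|dx|=3.8637 1/|dy|=1.0353
    cross y-line → (6,1), t=0.7661
    cross y-line → (6,0), t=1.8014 (wall)
  → r_2 = 1.8014
beam 3: φ=45°, α=15°
  d=(0.9659,0.2588)  start (6,2)  tX=0.4866 tY=1.0046  stride 1/|dx|=1.0353 1/|dy|=3.8637
    cross x-line → (7,2), t=0.4866 (wall)
  → r_3 = 0.4866
beam 4: φ=135°, α=105°
  d=(-0.2588,0.9659)  start (6,2)  tX=2.0478 tY=0.2692  stride 1/|dx|=3.8637 1/|dy|=1.0353
    cross y-line → (6,3), t=0.2692
    cross y-line → (6,4), t=1.3044 (wall)
  → r_4 = 1.3044

ranges = [0.5487, 1.8014, 0.4866, 1.3044]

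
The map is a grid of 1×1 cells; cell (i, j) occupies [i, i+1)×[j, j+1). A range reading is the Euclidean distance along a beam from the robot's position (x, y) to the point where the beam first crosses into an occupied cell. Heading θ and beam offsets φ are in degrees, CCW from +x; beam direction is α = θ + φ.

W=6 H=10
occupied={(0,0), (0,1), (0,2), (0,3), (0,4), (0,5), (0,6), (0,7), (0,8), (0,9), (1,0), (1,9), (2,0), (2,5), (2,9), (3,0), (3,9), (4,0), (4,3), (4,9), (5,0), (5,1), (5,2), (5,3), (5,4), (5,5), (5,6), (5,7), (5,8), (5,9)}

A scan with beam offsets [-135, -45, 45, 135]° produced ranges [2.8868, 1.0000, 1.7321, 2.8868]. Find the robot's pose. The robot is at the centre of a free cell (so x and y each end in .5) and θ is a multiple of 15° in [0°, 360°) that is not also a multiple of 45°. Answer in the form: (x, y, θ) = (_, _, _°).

(x, y, θ) = (3.5, 6.5, 285°)

Candidates: 30 free-cell centres × 16 headings = 480 poses. Raycast each; keep the one whose scan matches to 4 dp.
  (4.5, 5.5, 15°): beam 1 = 5.1962 ≠ 2.8868 ✗
  (3.5, 2.5, 345°): beam 2 = 1.7321 ≠ 1.0000 ✗
  (4.5, 4.5, 285°): beam 1 = 1.7321 ≠ 2.8868 ✗
  (2.5, 7.5, 345°): beam 1 = 1.7321 ≠ 2.8868 ✗
  …
  (3.5, 6.5, 285°): r_1=2.8868, r_2=1.0000, r_3=1.7321, r_4=2.8868 — all match ✓
Unique over the lattice → pose = (3.5, 6.5, 285°).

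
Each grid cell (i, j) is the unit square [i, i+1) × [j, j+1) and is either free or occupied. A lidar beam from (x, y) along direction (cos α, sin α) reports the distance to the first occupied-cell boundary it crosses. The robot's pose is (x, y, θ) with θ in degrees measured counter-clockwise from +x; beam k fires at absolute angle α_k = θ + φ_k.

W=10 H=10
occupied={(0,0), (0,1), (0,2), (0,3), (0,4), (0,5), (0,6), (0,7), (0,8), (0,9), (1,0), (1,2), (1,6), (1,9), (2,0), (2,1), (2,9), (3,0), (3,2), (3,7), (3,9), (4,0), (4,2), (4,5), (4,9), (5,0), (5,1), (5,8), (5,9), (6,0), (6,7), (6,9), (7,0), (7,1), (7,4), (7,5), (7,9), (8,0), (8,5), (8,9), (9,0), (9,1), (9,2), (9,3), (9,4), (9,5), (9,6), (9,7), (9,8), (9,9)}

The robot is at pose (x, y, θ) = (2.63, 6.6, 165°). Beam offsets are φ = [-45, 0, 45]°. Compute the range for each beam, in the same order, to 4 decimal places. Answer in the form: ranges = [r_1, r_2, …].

beam 1: φ=-45°, α=120°
  d=(-0.5000,0.8660)  start (2,6)  tX=1.2600 tY=0.4619  stride 1/|dx|=2.0000 1/|dy|=1.1547
    cross y-line → (2,7), t=0.4619
    cross x-line → (1,7), t=1.2600
    cross y-line → (1,8), t=1.6166
    cross y-line → (1,9), t=2.7713 (wall)
  → r_1 = 2.7713
beam 2: φ=0°, α=165°
  d=(-0.9659,0.2588)  start (2,6)  tX=0.6522 tY=1.5455  stride 1/|dx|=1.0353 1/|dy|=3.8637
    cross x-line → (1,6), t=0.6522 (wall)
  → r_2 = 0.6522
beam 3: φ=45°, α=210°
  d=(-0.8660,-0.5000)  start (2,6)  tX=0.7275 tY=1.2000  stride 1/|dx|=1.1547 1/|dy|=2.0000
    cross x-line → (1,6), t=0.7275 (wall)
  → r_3 = 0.7275

ranges = [2.7713, 0.6522, 0.7275]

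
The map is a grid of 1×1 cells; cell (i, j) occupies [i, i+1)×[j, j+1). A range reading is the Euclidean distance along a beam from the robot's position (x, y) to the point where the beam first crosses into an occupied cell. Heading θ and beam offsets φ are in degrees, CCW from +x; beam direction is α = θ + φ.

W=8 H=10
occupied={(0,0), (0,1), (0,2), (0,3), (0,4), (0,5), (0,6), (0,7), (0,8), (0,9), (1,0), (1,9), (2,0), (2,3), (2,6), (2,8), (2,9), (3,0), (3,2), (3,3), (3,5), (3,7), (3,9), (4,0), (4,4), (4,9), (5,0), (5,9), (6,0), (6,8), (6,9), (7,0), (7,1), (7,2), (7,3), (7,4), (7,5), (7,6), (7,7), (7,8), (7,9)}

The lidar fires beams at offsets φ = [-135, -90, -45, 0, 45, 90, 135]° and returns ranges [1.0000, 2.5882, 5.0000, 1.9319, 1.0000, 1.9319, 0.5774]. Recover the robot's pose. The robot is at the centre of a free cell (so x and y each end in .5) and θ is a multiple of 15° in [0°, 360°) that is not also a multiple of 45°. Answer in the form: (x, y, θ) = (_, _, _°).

The pose lattice has 39·16 = 624 candidates. Test each by forward raycasting.
  (1.5, 2.5, 300°): beam 1 = 0.5176 ≠ 1.0000 ✗
  (4.5, 8.5, 330°): beam 1 = 1.5529 ≠ 1.0000 ✗
  (6.5, 3.5, 240°): beam 1 = 5.6940 ≠ 1.0000 ✗
  …
  (4.5, 1.5, 105°): r_1=1.0000, r_2=2.5882, r_3=5.0000, r_4=1.9319, r_5=1.0000, r_6=1.9319, r_7=0.5774 — all match ✓
Only this pose fits every beam.

(x, y, θ) = (4.5, 1.5, 105°)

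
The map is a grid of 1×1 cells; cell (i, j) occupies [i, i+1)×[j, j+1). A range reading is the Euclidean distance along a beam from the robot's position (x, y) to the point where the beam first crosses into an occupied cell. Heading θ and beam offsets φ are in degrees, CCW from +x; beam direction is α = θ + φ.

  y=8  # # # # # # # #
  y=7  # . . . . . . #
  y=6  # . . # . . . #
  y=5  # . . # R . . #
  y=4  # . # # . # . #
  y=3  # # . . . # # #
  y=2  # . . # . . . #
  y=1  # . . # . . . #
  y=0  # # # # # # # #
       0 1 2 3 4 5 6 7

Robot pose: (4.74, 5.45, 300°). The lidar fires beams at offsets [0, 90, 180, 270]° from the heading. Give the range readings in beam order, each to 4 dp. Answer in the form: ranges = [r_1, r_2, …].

beam 1: φ=0°, α=300°
  direction (0.5000, -0.8660); cell (4,5); t to first gridline: x 0.5200, y 0.5196 (then +2.0000 / +1.1547)
    (4,4) via y @ 0.5196
    (5,4) via x @ 0.5200  # hit
  → r_1 = 0.5200
beam 2: φ=90°, α=30°
  direction (0.8660, 0.5000); cell (4,5); t to first gridline: x 0.3002, y 1.1000 (then +1.1547 / +2.0000)
    (5,5) via x @ 0.3002
    (5,6) via y @ 1.1000
    (6,6) via x @ 1.4549
    (7,6) via x @ 2.6096  # hit
  → r_2 = 2.6096
beam 3: φ=180°, α=120°
  direction (-0.5000, 0.8660); cell (4,5); t to first gridline: x 1.4800, y 0.6351 (then +2.0000 / +1.1547)
    (4,6) via y @ 0.6351
    (3,6) via x @ 1.4800  # hit
  → r_3 = 1.4800
beam 4: φ=270°, α=210°
  direction (-0.8660, -0.5000); cell (4,5); t to first gridline: x 0.8545, y 0.9000 (then +1.1547 / +2.0000)
    (3,5) via x @ 0.8545  # hit
  → r_4 = 0.8545

ranges = [0.5200, 2.6096, 1.4800, 0.8545]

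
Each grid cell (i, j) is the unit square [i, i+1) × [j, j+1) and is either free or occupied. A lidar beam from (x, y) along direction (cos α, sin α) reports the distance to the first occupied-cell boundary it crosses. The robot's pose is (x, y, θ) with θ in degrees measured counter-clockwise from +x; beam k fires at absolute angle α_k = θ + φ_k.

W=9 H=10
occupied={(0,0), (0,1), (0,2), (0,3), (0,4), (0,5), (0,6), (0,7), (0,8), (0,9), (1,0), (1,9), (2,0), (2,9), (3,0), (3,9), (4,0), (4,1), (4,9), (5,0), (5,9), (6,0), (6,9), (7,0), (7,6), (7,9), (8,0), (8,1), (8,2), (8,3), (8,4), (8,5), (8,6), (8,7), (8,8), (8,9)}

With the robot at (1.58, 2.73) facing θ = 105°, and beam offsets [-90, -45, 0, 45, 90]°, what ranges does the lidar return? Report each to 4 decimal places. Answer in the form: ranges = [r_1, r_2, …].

beam 1: φ=-90°, α=15°
  direction (0.9659, 0.2588); cell (1,2); t to first gridline: x 0.4348, y 1.0432 (then +1.0353 / +3.8637)
    (2,2) via x @ 0.4348
    (2,3) via y @ 1.0432
    (3,3) via x @ 1.4701
    (4,3) via x @ 2.5054
    (5,3) via x @ 3.5406
    (6,3) via x @ 4.5759
    (6,4) via y @ 4.9069
    (7,4) via x @ 5.6112
    (8,4) via x @ 6.6465  # hit
  → r_1 = 6.6465
beam 2: φ=-45°, α=60°
  direction (0.5000, 0.8660); cell (1,2); t to first gridline: x 0.8400, y 0.3118 (then +2.0000 / +1.1547)
    (1,3) via y @ 0.3118
    (2,3) via x @ 0.8400
    (2,4) via y @ 1.4665
    (2,5) via y @ 2.6212
    (3,5) via x @ 2.8400
    (3,6) via y @ 3.7759
    (4,6) via x @ 4.8400
    (4,7) via y @ 4.9306
    (4,8) via y @ 6.0853
    (5,8) via x @ 6.8400
    (5,9) via y @ 7.2400  # hit
  → r_2 = 7.2400
beam 3: φ=0°, α=105°
  direction (-0.2588, 0.9659); cell (1,2); t to first gridline: x 2.2409, y 0.2795 (then +3.8637 / +1.0353)
    (1,3) via y @ 0.2795
    (1,4) via y @ 1.3148
    (0,4) via x @ 2.2409  # hit
  → r_3 = 2.2409
beam 4: φ=45°, α=150°
  direction (-0.8660, 0.5000); cell (1,2); t to first gridline: x 0.6697, y 0.5400 (then +1.1547 / +2.0000)
    (1,3) via y @ 0.5400
    (0,3) via x @ 0.6697  # hit
  → r_4 = 0.6697
beam 5: φ=90°, α=195°
  direction (-0.9659, -0.2588); cell (1,2); t to first gridline: x 0.6005, y 2.8205 (then +1.0353 / +3.8637)
    (0,2) via x @ 0.6005  # hit
  → r_5 = 0.6005

ranges = [6.6465, 7.2400, 2.2409, 0.6697, 0.6005]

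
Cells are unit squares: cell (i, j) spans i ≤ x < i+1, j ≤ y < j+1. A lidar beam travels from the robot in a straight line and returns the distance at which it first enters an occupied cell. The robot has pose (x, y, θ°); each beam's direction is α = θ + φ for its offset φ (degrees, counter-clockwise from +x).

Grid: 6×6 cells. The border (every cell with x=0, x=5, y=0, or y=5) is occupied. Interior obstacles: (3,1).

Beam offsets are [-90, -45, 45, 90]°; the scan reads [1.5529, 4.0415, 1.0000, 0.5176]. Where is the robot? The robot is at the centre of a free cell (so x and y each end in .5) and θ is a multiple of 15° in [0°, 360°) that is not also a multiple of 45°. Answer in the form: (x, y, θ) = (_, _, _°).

Candidates: 15 free-cell centres × 16 headings = 240 poses. Raycast each; keep the one whose scan matches to 4 dp.
  (2.5, 2.5, 300°): beam 1 = 1.7321 ≠ 1.5529 ✗
  (2.5, 3.5, 240°): beam 1 = 1.7321 ≠ 1.5529 ✗
  (1.5, 2.5, 285°): beam 1 = 0.5176 ≠ 1.5529 ✗
  …
  (1.5, 1.5, 75°): r_1=1.5529, r_2=4.0415, r_3=1.0000, r_4=0.5176 — all match ✓
Only this pose fits every beam.

(x, y, θ) = (1.5, 1.5, 75°)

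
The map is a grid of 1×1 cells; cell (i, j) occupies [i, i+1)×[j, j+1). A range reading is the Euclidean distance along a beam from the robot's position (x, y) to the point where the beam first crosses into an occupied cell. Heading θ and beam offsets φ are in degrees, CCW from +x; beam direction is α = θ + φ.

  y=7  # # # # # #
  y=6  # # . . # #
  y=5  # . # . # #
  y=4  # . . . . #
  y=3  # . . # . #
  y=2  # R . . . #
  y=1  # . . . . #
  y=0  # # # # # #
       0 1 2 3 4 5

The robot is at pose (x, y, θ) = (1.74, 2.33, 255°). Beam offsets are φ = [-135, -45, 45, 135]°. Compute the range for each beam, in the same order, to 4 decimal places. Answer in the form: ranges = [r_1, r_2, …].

beam 1: φ=-135°, α=120°
  cosα=-0.5000 sinα=0.8660 | (1,2) | tMaxX 1.4800 tMaxY 0.7736 | tΔX 2.0000 tΔY 1.1547
    t=0.7736 [y] (1,3)
    t=1.4800 [x] (0,3) — stop
  → r_1 = 1.4800
beam 2: φ=-45°, α=210°
  cosα=-0.8660 sinα=-0.5000 | (1,2) | tMaxX 0.8545 tMaxY 0.6600 | tΔX 1.1547 tΔY 2.0000
    t=0.6600 [y] (1,1)
    t=0.8545 [x] (0,1) — stop
  → r_2 = 0.8545
beam 3: φ=45°, α=300°
  cosα=0.5000 sinα=-0.8660 | (1,2) | tMaxX 0.5200 tMaxY 0.3811 | tΔX 2.0000 tΔY 1.1547
    t=0.3811 [y] (1,1)
    t=0.5200 [x] (2,1)
    t=1.5358 [y] (2,0) — stop
  → r_3 = 1.5358
beam 4: φ=135°, α=30°
  cosα=0.8660 sinα=0.5000 | (1,2) | tMaxX 0.3002 tMaxY 1.3400 | tΔX 1.1547 tΔY 2.0000
    t=0.3002 [x] (2,2)
    t=1.3400 [y] (2,3)
    t=1.4549 [x] (3,3) — stop
  → r_4 = 1.4549

ranges = [1.4800, 0.8545, 1.5358, 1.4549]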